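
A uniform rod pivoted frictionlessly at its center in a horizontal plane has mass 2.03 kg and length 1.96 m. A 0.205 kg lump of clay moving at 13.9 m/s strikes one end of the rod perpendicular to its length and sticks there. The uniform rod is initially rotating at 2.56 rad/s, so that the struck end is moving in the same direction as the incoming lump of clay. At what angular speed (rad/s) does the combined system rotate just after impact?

The axle reaction passes through the pivot and exerts no torque about it; angular momentum about the pivot is conserved through the impact.
I_p = (1/12)(2.03)(1.96)² = 0.6499 kg·m². Taking the sense of the lump of clay's angular momentum as positive, L_{lump} = m v R = (0.205)(13.9)(1.96/2) = 2.793 kg·m²/s.
L_i = +I_p ω_p + m v R = +(0.6499)(2.56) + 2.793 = 4.456 kg·m²/s.
After sticking, I_f = I_p + m R² = 0.6499 + (0.205)(1.96/2)² = 0.8468 kg·m².
ω_f = L_i / I_f = 4.456 / 0.8468 = 5.263 rad/s.

|ω_f| ≈ 5.26 rad/s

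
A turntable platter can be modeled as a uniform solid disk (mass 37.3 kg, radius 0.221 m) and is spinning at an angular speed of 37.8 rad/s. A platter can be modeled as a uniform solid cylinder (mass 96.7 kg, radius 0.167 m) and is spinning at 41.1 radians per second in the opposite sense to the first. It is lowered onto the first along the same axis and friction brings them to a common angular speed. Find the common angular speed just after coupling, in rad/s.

|ω_f| ≈ 9.29 rad/s

The coupling torques are internal; angular momentum about the shared axis is conserved.
Moments of inertia: I_A = ½(37.3)(0.221)² = 0.9109 kg·m²; I_B = ½(96.7)(0.167)² = 1.348 kg·m².
Taking A's sense as positive: L = (0.9109)(37.8) − (1.348)(41.1) = -20.99 kg·m²·rad/s.
Combined I = 0.9109 + 1.348 = 2.259 kg·m².
ω_f = L / I = -20.99 / 2.259 = -9.290 rad/s.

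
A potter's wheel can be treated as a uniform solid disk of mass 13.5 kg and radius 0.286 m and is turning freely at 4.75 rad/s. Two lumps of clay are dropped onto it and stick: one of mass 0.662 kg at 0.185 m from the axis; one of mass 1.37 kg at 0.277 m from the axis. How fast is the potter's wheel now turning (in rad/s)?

ω_f ≈ 3.86 rad/s

No external torque acts about the axis; L_before = L_after.
I_p = ½(13.5)(0.286)² = 0.5521 kg·m².
Added inertia Σmr² = (0.662)(0.185)² + (1.37)(0.277)² = 0.1278 kg·m²; I_f = 0.5521 + 0.1278 = 0.6799 kg·m².
ω_f = I_p ω_i / I_f = (0.5521)(4.75) / 0.6799 = 3.857 rad/s.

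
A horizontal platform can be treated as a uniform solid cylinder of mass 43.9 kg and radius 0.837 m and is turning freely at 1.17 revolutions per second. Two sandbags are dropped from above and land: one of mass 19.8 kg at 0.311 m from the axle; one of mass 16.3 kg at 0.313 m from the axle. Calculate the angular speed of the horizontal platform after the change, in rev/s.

No external torque acts about the axle; L_before = L_after.
I_p = ½(43.9)(0.837)² = 15.38 kg·m².
Added inertia Σmr² = (19.8)(0.311)² + (16.3)(0.313)² = 3.512 kg·m²; I_f = 15.38 + 3.512 = 18.89 kg·m².
ω_f = I_p ω_i / I_f = (15.38)(1.17) / 18.89 = 0.9525 rev/s.

ω_f ≈ 0.952 rev/s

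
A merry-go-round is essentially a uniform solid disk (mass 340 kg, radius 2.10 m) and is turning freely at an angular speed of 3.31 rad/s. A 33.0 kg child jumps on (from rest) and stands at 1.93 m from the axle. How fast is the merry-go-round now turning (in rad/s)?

No external torque acts about the axle; L_before = L_after.
I_p = ½(340)(2.10)² = 749.7 kg·m².
Added inertia Σmr² = (33.0)(1.93)² = 122.9 kg·m²; I_f = 749.7 + 122.9 = 872.6 kg·m².
ω_f = I_p ω_i / I_f = (749.7)(3.31) / 872.6 = 2.844 rad/s.

ω_f ≈ 2.84 rad/s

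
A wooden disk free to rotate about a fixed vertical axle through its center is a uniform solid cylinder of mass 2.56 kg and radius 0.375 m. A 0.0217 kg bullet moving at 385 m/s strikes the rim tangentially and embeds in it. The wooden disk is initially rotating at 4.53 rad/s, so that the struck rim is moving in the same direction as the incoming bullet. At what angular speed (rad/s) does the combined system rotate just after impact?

The axle reaction passes through the axle and exerts no torque about it; angular momentum about the axle is conserved through the impact.
I_p = ½(2.56)(0.375)² = 0.1800 kg·m². Taking the sense of the bullet's angular momentum as positive, L_{bullet} = m v R = (0.0217)(385)(0.375) = 3.133 kg·m²/s.
L_i = +I_p ω_p + m v R = +(0.1800)(4.53) + 3.133 = 3.948 kg·m²/s.
After sticking, I_f = I_p + m R² = 0.1800 + (0.0217)(0.375)² = 0.1831 kg·m².
ω_f = L_i / I_f = 3.948 / 0.1831 = 21.57 rad/s.

|ω_f| ≈ 21.6 rad/s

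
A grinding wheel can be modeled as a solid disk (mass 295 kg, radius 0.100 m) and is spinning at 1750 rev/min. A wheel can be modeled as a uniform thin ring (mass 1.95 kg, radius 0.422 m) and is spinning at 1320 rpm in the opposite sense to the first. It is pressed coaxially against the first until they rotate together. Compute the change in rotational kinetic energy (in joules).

The coupling torques are internal; angular momentum about the shared axis is conserved.
Moments of inertia: I_A = ½(295)(0.100)² = 1.475 kg·m²; I_B = (1.95)(0.422)² = 0.3473 kg·m².
Taking A's sense as positive: L = (1.475)(1750) − (0.3473)(1320) = 2123 kg·m²·rpm.
Combined I = 1.475 + 0.3473 = 1.822 kg·m².
ω_f = L / I = 2123 / 1.822 = 1165 rpm.
KE_i = ½ΣIω² = 28090 J; KE_f = ½(1.822)(122.0)² = 13560 J.

ΔKE ≈ -14500 J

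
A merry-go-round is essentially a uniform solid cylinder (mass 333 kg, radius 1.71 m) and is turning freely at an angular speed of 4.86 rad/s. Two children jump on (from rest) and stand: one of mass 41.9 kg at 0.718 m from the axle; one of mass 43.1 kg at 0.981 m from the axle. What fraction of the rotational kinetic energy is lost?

The added mass arrives with no angular momentum about the axle, and any external torque about the axle is negligible, so the system's angular momentum is conserved.
I_p = ½(333)(1.71)² = 486.9 kg·m².
Added inertia Σmr² = (41.9)(0.718)² + (43.1)(0.981)² = 63.08 kg·m²; I_f = 486.9 + 63.08 = 549.9 kg·m².
ω_f = I_p ω_i / I_f = (486.9)(4.86) / 549.9 = 4.303 rad/s.
KE_i = ½(486.9)(4.860 rad/s)² = 5750 J; KE_f = ½(549.9)(4.303)² = 5090 J.
Fraction lost = 0.1147.

fraction ≈ 0.115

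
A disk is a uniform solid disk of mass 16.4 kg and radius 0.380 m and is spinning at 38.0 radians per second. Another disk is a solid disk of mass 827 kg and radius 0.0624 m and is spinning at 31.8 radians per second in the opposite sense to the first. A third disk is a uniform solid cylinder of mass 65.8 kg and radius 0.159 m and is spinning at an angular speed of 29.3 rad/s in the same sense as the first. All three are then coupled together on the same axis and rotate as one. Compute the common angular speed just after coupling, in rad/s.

The coupling torques are internal; angular momentum about the shared axis is conserved.
Moments of inertia: I_A = ½(16.4)(0.380)² = 1.184 kg·m²; I_B = ½(827)(0.0624)² = 1.610 kg·m²; I_C = ½(65.8)(0.159)² = 0.8317 kg·m².
Taking A's sense as positive: L = (1.184)(38.0) − (1.610)(31.8) + (0.8317)(29.3) = 18.16 kg·m²·rad/s.
Combined I = 1.184 + 1.610 + 0.8317 = 3.626 kg·m².
ω_f = L / I = 18.16 / 3.626 = 5.010 rad/s.

|ω_f| ≈ 5.01 rad/s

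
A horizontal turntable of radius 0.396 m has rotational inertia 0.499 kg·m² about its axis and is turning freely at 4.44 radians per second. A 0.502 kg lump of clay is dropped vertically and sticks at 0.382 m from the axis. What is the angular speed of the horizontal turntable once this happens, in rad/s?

The added mass arrives with no angular momentum about the axis, and any external torque about the axis is negligible, so the system's angular momentum is conserved.
Added inertia Σmr² = (0.502)(0.382)² = 0.07325 kg·m²; I_f = 0.4990 + 0.07325 = 0.5723 kg·m².
ω_f = I_p ω_i / I_f = (0.4990)(4.44) / 0.5723 = 3.872 rad/s.

ω_f ≈ 3.87 rad/s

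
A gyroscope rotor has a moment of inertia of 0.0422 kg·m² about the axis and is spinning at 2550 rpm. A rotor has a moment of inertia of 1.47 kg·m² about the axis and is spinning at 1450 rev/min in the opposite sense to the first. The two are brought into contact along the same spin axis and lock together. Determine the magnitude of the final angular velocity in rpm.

No external torque acts about the common axis, so total angular momentum is conserved.
Taking A's sense as positive: L = (0.04220)(2550) − (1.470)(1450) = -2024 kg·m²·rpm.
Combined I = 0.04220 + 1.470 = 1.512 kg·m².
ω_f = L / I = -2024 / 1.512 = -1338 rpm.

|ω_f| ≈ 1340 rpm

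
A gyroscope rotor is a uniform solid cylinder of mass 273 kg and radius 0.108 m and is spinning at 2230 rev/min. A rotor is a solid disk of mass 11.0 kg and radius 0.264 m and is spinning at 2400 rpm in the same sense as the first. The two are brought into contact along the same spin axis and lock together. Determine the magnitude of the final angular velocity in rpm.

|ω_f| ≈ 2260 rpm

No external torque acts about the common axis, so total angular momentum is conserved.
Moments of inertia: I_A = ½(273)(0.108)² = 1.592 kg·m²; I_B = ½(11.0)(0.264)² = 0.3833 kg·m².
Taking A's sense as positive: L = (1.592)(2230) + (0.3833)(2400) = 4470 kg·m²·rpm.
Combined I = 1.592 + 0.3833 = 1.975 kg·m².
ω_f = L / I = 4470 / 1.975 = 2263 rpm.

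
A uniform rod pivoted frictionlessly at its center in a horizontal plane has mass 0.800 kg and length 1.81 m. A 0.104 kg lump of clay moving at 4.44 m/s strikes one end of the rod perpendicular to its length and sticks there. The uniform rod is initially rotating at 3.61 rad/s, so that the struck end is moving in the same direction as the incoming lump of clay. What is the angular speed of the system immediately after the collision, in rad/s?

|ω_f| ≈ 3.97 rad/s

About the pivot the impulsive forces during the collision are internal, so angular momentum about that axis is conserved.
I_p = (1/12)(0.800)(1.81)² = 0.2184 kg·m². Taking the sense of the lump of clay's angular momentum as positive, L_{lump} = m v R = (0.104)(4.44)(1.81/2) = 0.4179 kg·m²/s.
L_i = +I_p ω_p + m v R = +(0.2184)(3.61) + 0.4179 = 1.206 kg·m²/s.
After sticking, I_f = I_p + m R² = 0.2184 + (0.104)(1.81/2)² = 0.3036 kg·m².
ω_f = L_i / I_f = 1.206 / 0.3036 = 3.974 rad/s.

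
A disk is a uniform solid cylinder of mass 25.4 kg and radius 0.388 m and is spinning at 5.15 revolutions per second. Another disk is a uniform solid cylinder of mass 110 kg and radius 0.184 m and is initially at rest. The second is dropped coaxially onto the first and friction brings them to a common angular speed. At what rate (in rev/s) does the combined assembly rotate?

The coupling torques are internal; angular momentum about the shared axis is conserved.
Moments of inertia: I_A = ½(25.4)(0.388)² = 1.912 kg·m²; I_B = ½(110)(0.184)² = 1.862 kg·m².
Taking A's sense as positive: L = (1.912)(5.15) = 9.846 kg·m²·rev/s.
Combined I = 1.912 + 1.862 = 3.774 kg·m².
ω_f = L / I = 9.846 / 3.774 = 2.609 rev/s.

|ω_f| ≈ 2.61 rev/s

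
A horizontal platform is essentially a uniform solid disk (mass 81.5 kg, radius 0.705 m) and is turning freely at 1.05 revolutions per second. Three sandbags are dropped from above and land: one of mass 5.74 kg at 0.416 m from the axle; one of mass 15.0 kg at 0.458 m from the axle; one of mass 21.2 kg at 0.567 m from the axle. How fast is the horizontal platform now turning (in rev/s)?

No external torque acts about the axle; L_before = L_after.
I_p = ½(81.5)(0.705)² = 20.25 kg·m².
Added inertia Σmr² = (5.74)(0.416)² + (15.0)(0.458)² + (21.2)(0.567)² = 10.96 kg·m²; I_f = 20.25 + 10.96 = 31.21 kg·m².
ω_f = I_p ω_i / I_f = (20.25)(1.05) / 31.21 = 0.6814 rev/s.

ω_f ≈ 0.681 rev/s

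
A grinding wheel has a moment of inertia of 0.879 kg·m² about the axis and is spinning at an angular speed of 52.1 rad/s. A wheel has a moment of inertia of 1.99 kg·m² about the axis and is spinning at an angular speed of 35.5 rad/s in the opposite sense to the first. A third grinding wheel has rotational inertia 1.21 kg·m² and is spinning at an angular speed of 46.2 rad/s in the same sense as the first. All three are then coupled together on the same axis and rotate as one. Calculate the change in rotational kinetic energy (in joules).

ΔKE ≈ -3620 J

The coupling torques are internal; angular momentum about the shared axis is conserved.
Taking A's sense as positive: L = (0.8790)(52.1) − (1.990)(35.5) + (1.210)(46.2) = 31.05 kg·m²·rad/s.
Combined I = 0.8790 + 1.990 + 1.210 = 4.079 kg·m².
ω_f = L / I = 31.05 / 4.079 = 7.613 rad/s.
KE_i = ½ΣIω² = 3738 J; KE_f = ½(4.079)(7.613)² = 118.2 J.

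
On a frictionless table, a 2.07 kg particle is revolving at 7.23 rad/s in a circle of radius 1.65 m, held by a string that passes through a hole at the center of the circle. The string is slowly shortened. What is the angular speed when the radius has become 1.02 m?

The constraining force is radial, so m r² ω about the center is conserved.
ω₂ = ω₁ (r₁/r₂)² = (7.23)(1.65/1.02)² = 18.92 rad/s.

ω₂ ≈ 18.9 rad/s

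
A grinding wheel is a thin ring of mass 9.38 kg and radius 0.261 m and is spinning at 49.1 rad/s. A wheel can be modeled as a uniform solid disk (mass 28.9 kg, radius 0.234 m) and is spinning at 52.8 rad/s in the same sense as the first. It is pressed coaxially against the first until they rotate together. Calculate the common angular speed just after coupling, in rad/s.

The coupling torques are internal; angular momentum about the shared axis is conserved.
Moments of inertia: I_A = (9.38)(0.261)² = 0.6390 kg·m²; I_B = ½(28.9)(0.234)² = 0.7912 kg·m².
Taking A's sense as positive: L = (0.6390)(49.1) + (0.7912)(52.8) = 73.15 kg·m²·rad/s.
Combined I = 0.6390 + 0.7912 = 1.430 kg·m².
ω_f = L / I = 73.15 / 1.430 = 51.15 rad/s.

|ω_f| ≈ 51.1 rad/s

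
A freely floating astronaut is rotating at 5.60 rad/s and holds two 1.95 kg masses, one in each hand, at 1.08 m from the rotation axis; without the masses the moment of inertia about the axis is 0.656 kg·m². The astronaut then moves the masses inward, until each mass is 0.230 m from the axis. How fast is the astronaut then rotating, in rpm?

ω₂ ≈ 323 rpm

No external torque acts about the spin axis, so angular momentum is conserved.
I₁ = 0.656 + 2(1.95)(1.08)² = 5.205 kg·m²; I₂ = 0.656 + 2(1.95)(0.230)² = 0.8623 kg·m².
ω₂ = I₁ω₁ / I₂ = (5.205)(5.60 rad/s) / (0.8623) = 33.80 rad/s = 322.8 rpm.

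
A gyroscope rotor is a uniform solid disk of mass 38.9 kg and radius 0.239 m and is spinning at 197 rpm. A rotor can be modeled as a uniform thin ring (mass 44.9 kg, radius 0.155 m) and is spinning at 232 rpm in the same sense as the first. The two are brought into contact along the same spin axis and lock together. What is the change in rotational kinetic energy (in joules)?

ΔKE ≈ -3.68 J

The coupling torques are internal; angular momentum about the shared axis is conserved.
Moments of inertia: I_A = ½(38.9)(0.239)² = 1.111 kg·m²; I_B = (44.9)(0.155)² = 1.079 kg·m².
Taking A's sense as positive: L = (1.111)(197) + (1.079)(232) = 469.1 kg·m²·rpm.
Combined I = 1.111 + 1.079 = 2.190 kg·m².
ω_f = L / I = 469.1 / 2.190 = 214.2 rpm.
KE_i = ½ΣIω² = 554.8 J; KE_f = ½(2.190)(22.44)² = 551.1 J.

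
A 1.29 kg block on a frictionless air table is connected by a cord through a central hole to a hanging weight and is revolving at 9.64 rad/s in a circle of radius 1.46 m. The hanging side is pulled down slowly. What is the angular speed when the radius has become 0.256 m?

No torque about the axis ⇒ m r₁² ω₁ = m r₂² ω₂.
ω₂ = ω₁ (r₁/r₂)² = (9.64)(1.46/0.256)² = 313.5 rad/s.

ω₂ ≈ 314 rad/s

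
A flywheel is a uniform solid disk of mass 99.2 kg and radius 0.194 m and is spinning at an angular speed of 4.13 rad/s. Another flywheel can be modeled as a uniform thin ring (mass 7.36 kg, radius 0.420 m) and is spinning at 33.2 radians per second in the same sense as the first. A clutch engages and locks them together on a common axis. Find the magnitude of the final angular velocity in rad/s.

|ω_f| ≈ 16.1 rad/s

No external torque acts about the common axis, so total angular momentum is conserved.
Moments of inertia: I_A = ½(99.2)(0.194)² = 1.867 kg·m²; I_B = (7.36)(0.420)² = 1.298 kg·m².
Taking A's sense as positive: L = (1.867)(4.13) + (1.298)(33.2) = 50.81 kg·m²·rad/s.
Combined I = 1.867 + 1.298 = 3.165 kg·m².
ω_f = L / I = 50.81 / 3.165 = 16.05 rad/s.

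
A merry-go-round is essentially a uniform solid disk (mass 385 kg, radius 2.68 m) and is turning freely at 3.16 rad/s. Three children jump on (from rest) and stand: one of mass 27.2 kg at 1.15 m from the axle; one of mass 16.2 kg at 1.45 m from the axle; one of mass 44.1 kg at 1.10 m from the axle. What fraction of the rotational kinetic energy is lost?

fraction ≈ 0.0819

The added mass arrives with no angular momentum about the axle, and any external torque about the axle is negligible, so the system's angular momentum is conserved.
I_p = ½(385)(2.68)² = 1383 kg·m².
Added inertia Σmr² = (27.2)(1.15)² + (16.2)(1.45)² + (44.1)(1.10)² = 123.4 kg·m²; I_f = 1383 + 123.4 = 1506 kg·m².
ω_f = I_p ω_i / I_f = (1383)(3.16) / 1506 = 2.901 rad/s.
KE_i = ½(1383)(3.160 rad/s)² = 6903 J; KE_f = ½(1506)(2.901)² = 6338 J.
Fraction lost = 0.08193.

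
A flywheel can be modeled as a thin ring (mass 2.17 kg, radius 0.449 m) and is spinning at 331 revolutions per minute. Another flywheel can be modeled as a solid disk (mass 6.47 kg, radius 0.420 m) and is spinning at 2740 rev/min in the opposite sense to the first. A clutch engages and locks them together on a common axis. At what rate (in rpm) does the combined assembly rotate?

No external torque acts about the common axis, so total angular momentum is conserved.
Moments of inertia: I_A = (2.17)(0.449)² = 0.4375 kg·m²; I_B = ½(6.47)(0.420)² = 0.5707 kg·m².
Taking A's sense as positive: L = (0.4375)(331) − (0.5707)(2740) = -1419 kg·m²·rpm.
Combined I = 0.4375 + 0.5707 = 1.008 kg·m².
ω_f = L / I = -1419 / 1.008 = -1407 rpm.

|ω_f| ≈ 1410 rpm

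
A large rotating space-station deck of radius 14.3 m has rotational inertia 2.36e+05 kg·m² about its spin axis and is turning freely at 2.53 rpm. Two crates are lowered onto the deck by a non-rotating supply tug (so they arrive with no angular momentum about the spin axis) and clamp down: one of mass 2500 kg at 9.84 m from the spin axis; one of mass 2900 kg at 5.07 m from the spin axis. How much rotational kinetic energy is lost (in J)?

energy lost ≈ 4750 J

The added mass arrives with no angular momentum about the spin axis, and any external torque about the spin axis is negligible, so the system's angular momentum is conserved.
Added inertia Σmr² = (2500)(9.84)² + (2900)(5.07)² = 3.166e+05 kg·m²; I_f = 2.360e+05 + 3.166e+05 = 5.526e+05 kg·m².
ω_f = I_p ω_i / I_f = (2.360e+05)(2.53) / 5.526e+05 = 1.080 rpm.
KE_i = ½(2.360e+05)(0.2649 rad/s)² = 8283 J; KE_f = ½(5.526e+05)(0.1131)² = 3537 J.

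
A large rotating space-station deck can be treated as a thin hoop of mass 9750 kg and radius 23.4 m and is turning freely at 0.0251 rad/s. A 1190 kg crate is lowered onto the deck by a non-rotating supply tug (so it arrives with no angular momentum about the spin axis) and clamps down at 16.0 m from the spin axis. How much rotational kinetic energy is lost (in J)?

energy lost ≈ 90.8 J

No external torque acts about the spin axis; L_before = L_after.
I_p = (9750)(23.4)² = 5.339e+06 kg·m².
Added inertia Σmr² = (1190)(16.0)² = 3.046e+05 kg·m²; I_f = 5.339e+06 + 3.046e+05 = 5.643e+06 kg·m².
ω_f = I_p ω_i / I_f = (5.339e+06)(0.0251) / 5.643e+06 = 0.02375 rad/s.
KE_i = ½(5.339e+06)(0.02510 rad/s)² = 1682 J; KE_f = ½(5.643e+06)(0.02375)² = 1591 J.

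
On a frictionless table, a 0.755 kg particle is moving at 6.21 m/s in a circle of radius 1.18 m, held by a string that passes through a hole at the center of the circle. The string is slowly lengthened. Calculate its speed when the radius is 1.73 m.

The only horizontal force on the mass is along the cord (radial), so it exerts no torque about the hole and angular momentum m v r is conserved.
v₂ = v₁ r₁ / r₂ = (6.21)(1.18) / (1.73) = 4.236 m/s.

v₂ ≈ 4.24 m/s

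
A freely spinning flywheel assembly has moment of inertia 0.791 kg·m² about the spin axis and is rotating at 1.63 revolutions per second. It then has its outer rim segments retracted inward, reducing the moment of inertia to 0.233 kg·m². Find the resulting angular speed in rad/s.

ω₂ ≈ 34.8 rad/s

Angular momentum about the spin axis is conserved since the torque about it is zero.
ω₂ = I₁ω₁ / I₂ = (0.7910)(1.63 rev/s) / (0.2330) = 5.534 rev/s = 34.77 rad/s.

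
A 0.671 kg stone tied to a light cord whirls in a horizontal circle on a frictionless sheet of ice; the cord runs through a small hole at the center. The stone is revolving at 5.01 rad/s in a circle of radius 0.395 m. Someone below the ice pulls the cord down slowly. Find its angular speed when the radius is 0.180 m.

The constraining force is radial, so m r² ω about the center is conserved.
ω₂ = ω₁ (r₁/r₂)² = (5.01)(0.395/0.180)² = 24.13 rad/s.

ω₂ ≈ 24.1 rad/s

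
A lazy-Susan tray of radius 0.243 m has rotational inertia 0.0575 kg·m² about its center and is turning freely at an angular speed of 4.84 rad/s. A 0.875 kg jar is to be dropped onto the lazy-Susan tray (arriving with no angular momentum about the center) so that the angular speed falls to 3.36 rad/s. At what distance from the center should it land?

r ≈ 0.170 m

No external torque acts about the center; L_before = L_after.
I_p ω_i = (I_p + m r²) ω_f ⇒ m r² = I_p(ω_i/ω_f − 1) = 0.05750(4.84/3.36 − 1) = 0.02533 kg·m².
r = √(0.02533/0.875) = 0.1701 m.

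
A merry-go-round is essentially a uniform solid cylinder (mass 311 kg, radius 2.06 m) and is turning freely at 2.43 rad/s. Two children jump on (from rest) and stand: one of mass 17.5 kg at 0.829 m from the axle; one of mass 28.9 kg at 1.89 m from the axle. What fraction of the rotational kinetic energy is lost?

No external torque acts about the axle; L_before = L_after.
I_p = ½(311)(2.06)² = 659.9 kg·m².
Added inertia Σmr² = (17.5)(0.829)² + (28.9)(1.89)² = 115.3 kg·m²; I_f = 659.9 + 115.3 = 775.1 kg·m².
ω_f = I_p ω_i / I_f = (659.9)(2.43) / 775.1 = 2.069 rad/s.
KE_i = ½(659.9)(2.430 rad/s)² = 1948 J; KE_f = ½(775.1)(2.069)² = 1659 J.
Fraction lost = 0.1487.

fraction ≈ 0.149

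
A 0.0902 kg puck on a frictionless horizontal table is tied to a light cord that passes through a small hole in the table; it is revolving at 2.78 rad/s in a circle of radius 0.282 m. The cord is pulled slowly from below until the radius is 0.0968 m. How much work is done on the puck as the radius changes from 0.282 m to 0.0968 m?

W ≈ 0.208 J

The constraining force is radial, so m r² ω about the center is conserved.
ω₂ = ω₁ (r₁/r₂)² = (2.78)(0.282/0.0968)² = 23.59 rad/s.
W = ΔKE = ½m(v₂² − v₁²) = 0.2075 J.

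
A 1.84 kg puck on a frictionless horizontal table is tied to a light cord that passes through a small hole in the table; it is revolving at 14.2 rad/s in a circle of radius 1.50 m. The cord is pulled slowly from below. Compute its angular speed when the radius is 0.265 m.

No torque about the axis ⇒ m r₁² ω₁ = m r₂² ω₂.
ω₂ = ω₁ (r₁/r₂)² = (14.2)(1.50/0.265)² = 455.0 rad/s.

ω₂ ≈ 455 rad/s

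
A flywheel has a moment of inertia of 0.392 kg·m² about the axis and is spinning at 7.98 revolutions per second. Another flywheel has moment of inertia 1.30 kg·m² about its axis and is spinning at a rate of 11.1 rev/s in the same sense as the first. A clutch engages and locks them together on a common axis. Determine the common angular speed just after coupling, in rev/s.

|ω_f| ≈ 10.4 rev/s

The coupling torques are internal; angular momentum about the shared axis is conserved.
Taking A's sense as positive: L = (0.3920)(7.98) + (1.300)(11.1) = 17.56 kg·m²·rev/s.
Combined I = 0.3920 + 1.300 = 1.692 kg·m².
ω_f = L / I = 17.56 / 1.692 = 10.38 rev/s.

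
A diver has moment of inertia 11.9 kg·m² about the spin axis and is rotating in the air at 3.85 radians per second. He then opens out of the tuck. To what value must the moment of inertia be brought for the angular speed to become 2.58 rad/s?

I₂ ≈ 17.8 kg·m²

Angular momentum about the spin axis is conserved since the torque about it is zero.
I₂ = I₁ω₁ / ω₂ = (11.9)(3.85) / (2.58) = 17.76 kg·m².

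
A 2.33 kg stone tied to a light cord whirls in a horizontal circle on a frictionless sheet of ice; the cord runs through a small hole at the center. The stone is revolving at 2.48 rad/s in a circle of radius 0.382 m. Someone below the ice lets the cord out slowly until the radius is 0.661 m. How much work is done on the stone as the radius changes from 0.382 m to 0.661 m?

The constraining force is radial, so m r² ω about the center is conserved.
ω₂ = ω₁ (r₁/r₂)² = (2.48)(0.382/0.661)² = 0.8283 rad/s.
W = ΔKE = ½m(v₂² − v₁²) = -0.6964 J.

W ≈ -0.696 J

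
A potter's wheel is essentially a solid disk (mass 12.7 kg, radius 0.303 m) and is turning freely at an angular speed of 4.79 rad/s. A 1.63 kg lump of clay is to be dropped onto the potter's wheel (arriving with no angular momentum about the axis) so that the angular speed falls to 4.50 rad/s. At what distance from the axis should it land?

The added mass arrives with no angular momentum about the axis, and any external torque about the axis is negligible, so the system's angular momentum is conserved.
I_p = ½(12.7)(0.303)² = 0.5830 kg·m².
I_p ω_i = (I_p + m r²) ω_f ⇒ m r² = I_p(ω_i/ω_f − 1) = 0.5830(4.79/4.50 − 1) = 0.03757 kg·m².
r = √(0.03757/1.63) = 0.1518 m.

r ≈ 0.152 m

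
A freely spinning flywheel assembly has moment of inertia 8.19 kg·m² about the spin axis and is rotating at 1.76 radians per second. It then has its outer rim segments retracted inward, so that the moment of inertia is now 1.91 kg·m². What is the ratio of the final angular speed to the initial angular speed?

No external torque acts about the spin axis, so angular momentum is conserved.
ω₂/ω₁ = I₁/I₂ = 8.190 / 1.910 = 4.288.

ω₂/ω₁ ≈ 4.29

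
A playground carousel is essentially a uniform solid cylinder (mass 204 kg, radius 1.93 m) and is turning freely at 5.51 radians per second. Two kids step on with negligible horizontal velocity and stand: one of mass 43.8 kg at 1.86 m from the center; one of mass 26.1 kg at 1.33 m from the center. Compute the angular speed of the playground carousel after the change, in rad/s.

No external torque acts about the center; L_before = L_after.
I_p = ½(204)(1.93)² = 379.9 kg·m².
Added inertia Σmr² = (43.8)(1.86)² + (26.1)(1.33)² = 197.7 kg·m²; I_f = 379.9 + 197.7 = 577.6 kg·m².
ω_f = I_p ω_i / I_f = (379.9)(5.51) / 577.6 = 3.624 rad/s.

ω_f ≈ 3.62 rad/s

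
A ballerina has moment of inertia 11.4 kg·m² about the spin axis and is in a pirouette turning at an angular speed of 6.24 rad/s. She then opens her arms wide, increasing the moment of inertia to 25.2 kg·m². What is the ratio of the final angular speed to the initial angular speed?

ω₂/ω₁ ≈ 0.452

No external torque acts about the spin axis, so angular momentum is conserved.
ω₂/ω₁ = I₁/I₂ = 11.40 / 25.20 = 0.4524.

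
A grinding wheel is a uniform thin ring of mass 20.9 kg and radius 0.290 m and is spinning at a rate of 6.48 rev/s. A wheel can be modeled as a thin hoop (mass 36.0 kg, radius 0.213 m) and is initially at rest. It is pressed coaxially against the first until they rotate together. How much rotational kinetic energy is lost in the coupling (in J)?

ΔKE lost ≈ 702 J

The coupling torques are internal; angular momentum about the shared axis is conserved.
Moments of inertia: I_A = (20.9)(0.290)² = 1.758 kg·m²; I_B = (36.0)(0.213)² = 1.633 kg·m².
Taking A's sense as positive: L = (1.758)(6.48) = 11.39 kg·m²·rev/s.
Combined I = 1.758 + 1.633 = 3.391 kg·m².
ω_f = L / I = 11.39 / 3.391 = 3.359 rev/s.
KE_i = ½ΣIω² = 1457 J; KE_f = ½(3.391)(21.10)² = 755.2 J.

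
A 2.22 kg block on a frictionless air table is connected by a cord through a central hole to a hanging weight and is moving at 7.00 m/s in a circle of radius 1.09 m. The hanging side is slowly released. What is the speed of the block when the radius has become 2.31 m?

Central (radial) force ⇒ zero torque about the center ⇒ m v r is constant.
v₂ = v₁ r₁ / r₂ = (7.00)(1.09) / (2.31) = 3.303 m/s.

v₂ ≈ 3.30 m/s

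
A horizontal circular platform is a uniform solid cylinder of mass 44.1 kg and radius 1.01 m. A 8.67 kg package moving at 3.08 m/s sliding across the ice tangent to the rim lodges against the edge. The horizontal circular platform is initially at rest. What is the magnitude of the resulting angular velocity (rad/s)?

The axle reaction passes through the central axle and exerts no torque about it; angular momentum about the central axle is conserved through the impact.
I_p = ½(44.1)(1.01)² = 22.49 kg·m². Taking the sense of the package's angular momentum as positive, L_{package} = m v R = (8.67)(3.08)(1.01) = 26.97 kg·m²/s.
L_i = 0 + 26.97 = 26.97 kg·m²/s.
After sticking, I_f = I_p + m R² = 22.49 + (8.67)(1.01)² = 31.34 kg·m².
ω_f = L_i / I_f = 26.97 / 31.34 = 0.8607 rad/s.

|ω_f| ≈ 0.861 rad/s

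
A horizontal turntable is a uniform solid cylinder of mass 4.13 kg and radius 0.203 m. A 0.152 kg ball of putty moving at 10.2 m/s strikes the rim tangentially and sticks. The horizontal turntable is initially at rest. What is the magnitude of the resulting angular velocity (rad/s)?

|ω_f| ≈ 3.44 rad/s

About the axle the impulsive forces during the collision are internal, so angular momentum about that axis is conserved.
I_p = ½(4.13)(0.203)² = 0.08510 kg·m². Taking the sense of the ball of putty's angular momentum as positive, L_{ball} = m v R = (0.152)(10.2)(0.203) = 0.3147 kg·m²/s.
L_i = 0 + 0.3147 = 0.3147 kg·m²/s.
After sticking, I_f = I_p + m R² = 0.08510 + (0.152)(0.203)² = 0.09136 kg·m².
ω_f = L_i / I_f = 0.3147 / 0.09136 = 3.445 rad/s.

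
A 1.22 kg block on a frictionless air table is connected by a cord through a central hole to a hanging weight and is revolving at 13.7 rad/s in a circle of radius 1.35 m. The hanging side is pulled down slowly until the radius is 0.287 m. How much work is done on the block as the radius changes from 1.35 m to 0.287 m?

W ≈ 4410 J

No torque about the axis ⇒ m r₁² ω₁ = m r₂² ω₂.
ω₂ = ω₁ (r₁/r₂)² = (13.7)(1.35/0.287)² = 303.1 rad/s.
W = ΔKE = ½m(v₂² − v₁²) = 4408 J.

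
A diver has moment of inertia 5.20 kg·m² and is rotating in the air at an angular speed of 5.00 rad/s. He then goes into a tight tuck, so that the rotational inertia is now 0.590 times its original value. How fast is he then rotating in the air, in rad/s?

Angular momentum about the spin axis is conserved since the torque about it is zero.
I₂ = 0.590 × 5.20 = 3.068 kg·m².
ω₂ = I₁ω₁ / I₂ = (5.200)(5.00 rad/s) / (3.068) = 8.475 rad/s.

ω₂ ≈ 8.47 rad/s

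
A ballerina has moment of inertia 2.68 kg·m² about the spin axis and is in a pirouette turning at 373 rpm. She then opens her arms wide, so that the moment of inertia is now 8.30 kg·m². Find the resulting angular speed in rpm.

With no external torque about the axis, L is conserved: I₁ω₁ = I₂ω₂.
ω₂ = I₁ω₁ / I₂ = (2.680)(373 rpm) / (8.300) = 120.4 rpm.

ω₂ ≈ 120 rpm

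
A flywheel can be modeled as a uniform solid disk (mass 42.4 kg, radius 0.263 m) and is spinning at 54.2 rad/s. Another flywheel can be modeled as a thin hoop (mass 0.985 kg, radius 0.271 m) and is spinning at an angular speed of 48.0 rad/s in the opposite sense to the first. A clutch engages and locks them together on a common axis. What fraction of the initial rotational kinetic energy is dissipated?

fraction ≈ 0.161

No external torque acts about the common axis, so total angular momentum is conserved.
Moments of inertia: I_A = ½(42.4)(0.263)² = 1.466 kg·m²; I_B = (0.985)(0.271)² = 0.07234 kg·m².
Taking A's sense as positive: L = (1.466)(54.2) − (0.07234)(48.0) = 76.01 kg·m²·rad/s.
Combined I = 1.466 + 0.07234 = 1.539 kg·m².
ω_f = L / I = 76.01 / 1.539 = 49.40 rad/s.
KE_i = ½ΣIω² = 2237 J; KE_f = ½(1.539)(49.40)² = 1877 J.
Fraction dissipated = (KE_i − KE_f)/KE_i = 0.1609.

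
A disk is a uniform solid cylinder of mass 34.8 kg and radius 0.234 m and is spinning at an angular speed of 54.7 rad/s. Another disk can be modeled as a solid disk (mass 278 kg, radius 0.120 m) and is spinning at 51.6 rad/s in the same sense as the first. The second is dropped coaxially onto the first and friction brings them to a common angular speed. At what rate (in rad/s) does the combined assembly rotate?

|ω_f| ≈ 52.6 rad/s

The coupling torques are internal; angular momentum about the shared axis is conserved.
Moments of inertia: I_A = ½(34.8)(0.234)² = 0.9528 kg·m²; I_B = ½(278)(0.120)² = 2.002 kg·m².
Taking A's sense as positive: L = (0.9528)(54.7) + (2.002)(51.6) = 155.4 kg·m²·rad/s.
Combined I = 0.9528 + 2.002 = 2.954 kg·m².
ω_f = L / I = 155.4 / 2.954 = 52.60 rad/s.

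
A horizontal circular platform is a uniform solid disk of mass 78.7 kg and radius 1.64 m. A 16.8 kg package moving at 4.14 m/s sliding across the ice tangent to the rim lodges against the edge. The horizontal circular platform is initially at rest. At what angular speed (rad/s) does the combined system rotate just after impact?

About the central axle the impulsive forces during the collision are internal, so angular momentum about that axis is conserved.
I_p = ½(78.7)(1.64)² = 105.8 kg·m². Taking the sense of the package's angular momentum as positive, L_{package} = m v R = (16.8)(4.14)(1.64) = 114.1 kg·m²/s.
L_i = 0 + 114.1 = 114.1 kg·m²/s.
After sticking, I_f = I_p + m R² = 105.8 + (16.8)(1.64)² = 151.0 kg·m².
ω_f = L_i / I_f = 114.1 / 151.0 = 0.7553 rad/s.

|ω_f| ≈ 0.755 rad/s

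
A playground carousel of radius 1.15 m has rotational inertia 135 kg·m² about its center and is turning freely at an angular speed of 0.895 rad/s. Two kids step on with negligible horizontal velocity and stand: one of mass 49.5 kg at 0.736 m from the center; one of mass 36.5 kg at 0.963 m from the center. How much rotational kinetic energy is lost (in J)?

No external torque acts about the center; L_before = L_after.
Added inertia Σmr² = (49.5)(0.736)² + (36.5)(0.963)² = 60.66 kg·m²; I_f = 135.0 + 60.66 = 195.7 kg·m².
ω_f = I_p ω_i / I_f = (135.0)(0.895) / 195.7 = 0.6175 rad/s.
KE_i = ½(135.0)(0.8950 rad/s)² = 54.07 J; KE_f = ½(195.7)(0.6175)² = 37.31 J.

energy lost ≈ 16.8 J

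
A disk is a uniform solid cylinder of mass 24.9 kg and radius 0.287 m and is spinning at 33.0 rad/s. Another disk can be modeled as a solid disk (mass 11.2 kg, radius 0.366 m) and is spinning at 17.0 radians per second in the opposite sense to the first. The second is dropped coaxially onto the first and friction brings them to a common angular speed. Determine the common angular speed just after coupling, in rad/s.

|ω_f| ≈ 11.9 rad/s

The coupling torques are internal; angular momentum about the shared axis is conserved.
Moments of inertia: I_A = ½(24.9)(0.287)² = 1.025 kg·m²; I_B = ½(11.2)(0.366)² = 0.7502 kg·m².
Taking A's sense as positive: L = (1.025)(33.0) − (0.7502)(17.0) = 21.09 kg·m²·rad/s.
Combined I = 1.025 + 0.7502 = 1.776 kg·m².
ω_f = L / I = 21.09 / 1.776 = 11.88 rad/s.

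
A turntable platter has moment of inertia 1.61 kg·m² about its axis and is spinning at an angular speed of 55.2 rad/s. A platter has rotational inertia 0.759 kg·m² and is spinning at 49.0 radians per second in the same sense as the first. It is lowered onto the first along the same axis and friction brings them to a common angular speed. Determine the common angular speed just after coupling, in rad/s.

No external torque acts about the common axis, so total angular momentum is conserved.
Taking A's sense as positive: L = (1.610)(55.2) + (0.7590)(49.0) = 126.1 kg·m²·rad/s.
Combined I = 1.610 + 0.7590 = 2.369 kg·m².
ω_f = L / I = 126.1 / 2.369 = 53.21 rad/s.

|ω_f| ≈ 53.2 rad/s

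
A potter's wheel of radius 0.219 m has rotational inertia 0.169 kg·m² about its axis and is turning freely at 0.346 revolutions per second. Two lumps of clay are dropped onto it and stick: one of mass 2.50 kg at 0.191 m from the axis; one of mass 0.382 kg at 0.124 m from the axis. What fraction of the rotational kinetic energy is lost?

No external torque acts about the axis; L_before = L_after.
Added inertia Σmr² = (2.50)(0.191)² + (0.382)(0.124)² = 0.09708 kg·m²; I_f = 0.1690 + 0.09708 = 0.2661 kg·m².
ω_f = I_p ω_i / I_f = (0.1690)(0.346) / 0.2661 = 0.2198 rev/s.
KE_i = ½(0.1690)(2.174 rad/s)² = 0.3994 J; KE_f = ½(0.2661)(1.381)² = 0.2537 J.
Fraction lost = 0.3648.

fraction ≈ 0.365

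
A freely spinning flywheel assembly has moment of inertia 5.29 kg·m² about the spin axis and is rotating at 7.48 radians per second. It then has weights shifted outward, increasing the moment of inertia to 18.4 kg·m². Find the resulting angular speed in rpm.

Angular momentum about the spin axis is conserved since the torque about it is zero.
ω₂ = I₁ω₁ / I₂ = (5.290)(7.48 rad/s) / (18.40) = 2.151 rad/s = 20.54 rpm.

ω₂ ≈ 20.5 rpm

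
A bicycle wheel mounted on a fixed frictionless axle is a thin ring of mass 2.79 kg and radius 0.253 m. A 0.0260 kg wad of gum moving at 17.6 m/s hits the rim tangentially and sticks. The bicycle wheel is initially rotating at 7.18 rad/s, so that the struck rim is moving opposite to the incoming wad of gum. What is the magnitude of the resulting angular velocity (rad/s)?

About the axle the impulsive forces during the collision are internal, so angular momentum about that axis is conserved.
I_p = (2.79)(0.253)² = 0.1786 kg·m². Taking the sense of the wad of gum's angular momentum as positive, L_{wad} = m v R = (0.0260)(17.6)(0.253) = 0.1158 kg·m²/s.
L_i = −I_p ω_p + m v R = −(0.1786)(7.18) + 0.1158 = -1.166 kg·m²/s.
After sticking, I_f = I_p + m R² = 0.1786 + (0.0260)(0.253)² = 0.1802 kg·m².
ω_f = L_i / I_f = -1.166 / 0.1802 = -6.471 rad/s.

|ω_f| ≈ 6.47 rad/s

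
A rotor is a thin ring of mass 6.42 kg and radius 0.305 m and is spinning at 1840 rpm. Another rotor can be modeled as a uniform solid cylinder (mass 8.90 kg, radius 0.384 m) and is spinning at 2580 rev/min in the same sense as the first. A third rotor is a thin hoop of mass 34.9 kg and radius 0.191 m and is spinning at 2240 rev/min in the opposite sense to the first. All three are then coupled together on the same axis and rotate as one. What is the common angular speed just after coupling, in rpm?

No external torque acts about the common axis, so total angular momentum is conserved.
Moments of inertia: I_A = (6.42)(0.305)² = 0.5972 kg·m²; I_B = ½(8.90)(0.384)² = 0.6562 kg·m²; I_C = (34.9)(0.191)² = 1.273 kg·m².
Taking A's sense as positive: L = (0.5972)(1840) + (0.6562)(2580) − (1.273)(2240) = -60.11 kg·m²·rpm.
Combined I = 0.5972 + 0.6562 + 1.273 = 2.527 kg·m².
ω_f = L / I = -60.11 / 2.527 = -23.79 rpm.

|ω_f| ≈ 23.8 rpm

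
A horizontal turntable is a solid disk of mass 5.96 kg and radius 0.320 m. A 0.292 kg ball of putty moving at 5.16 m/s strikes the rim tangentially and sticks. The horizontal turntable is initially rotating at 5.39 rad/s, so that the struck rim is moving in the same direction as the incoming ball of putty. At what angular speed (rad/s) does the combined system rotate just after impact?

|ω_f| ≈ 6.35 rad/s

The axle reaction passes through the axle and exerts no torque about it; angular momentum about the axle is conserved through the impact.
I_p = ½(5.96)(0.320)² = 0.3052 kg·m². Taking the sense of the ball of putty's angular momentum as positive, L_{ball} = m v R = (0.292)(5.16)(0.320) = 0.4822 kg·m²/s.
L_i = +I_p ω_p + m v R = +(0.3052)(5.39) + 0.4822 = 2.127 kg·m²/s.
After sticking, I_f = I_p + m R² = 0.3052 + (0.292)(0.320)² = 0.3351 kg·m².
ω_f = L_i / I_f = 2.127 / 0.3351 = 6.348 rad/s.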